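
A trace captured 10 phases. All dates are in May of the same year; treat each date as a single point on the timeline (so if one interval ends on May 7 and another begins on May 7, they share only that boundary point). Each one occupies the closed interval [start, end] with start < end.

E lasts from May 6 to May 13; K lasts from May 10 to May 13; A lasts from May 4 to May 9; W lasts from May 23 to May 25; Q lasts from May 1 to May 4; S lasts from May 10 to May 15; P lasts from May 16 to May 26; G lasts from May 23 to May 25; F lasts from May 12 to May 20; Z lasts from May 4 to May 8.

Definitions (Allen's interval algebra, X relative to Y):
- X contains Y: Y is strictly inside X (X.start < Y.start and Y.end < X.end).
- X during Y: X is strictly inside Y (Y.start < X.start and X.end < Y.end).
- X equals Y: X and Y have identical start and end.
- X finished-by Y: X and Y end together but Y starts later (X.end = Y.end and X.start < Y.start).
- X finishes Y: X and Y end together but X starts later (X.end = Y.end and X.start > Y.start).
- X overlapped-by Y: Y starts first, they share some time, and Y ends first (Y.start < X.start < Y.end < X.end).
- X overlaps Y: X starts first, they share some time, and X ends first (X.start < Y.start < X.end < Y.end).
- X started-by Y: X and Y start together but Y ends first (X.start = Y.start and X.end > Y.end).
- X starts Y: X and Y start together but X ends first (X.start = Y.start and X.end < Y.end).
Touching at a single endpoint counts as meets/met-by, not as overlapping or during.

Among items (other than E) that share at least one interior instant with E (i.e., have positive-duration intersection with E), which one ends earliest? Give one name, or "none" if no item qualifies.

Target E = [May 6, May 13].
A [May 4, May 9] → overlaps → candidate.
F [May 12, May 20] → overlapped-by → candidate.
G [May 23, May 25] → after → excluded.
K [May 10, May 13] → finishes → candidate.
P [May 16, May 26] → after → excluded.
Q [May 1, May 4] → before → excluded.
S [May 10, May 15] → overlapped-by → candidate.
W [May 23, May 25] → after → excluded.
Z [May 4, May 8] → overlaps → candidate.
Among candidates, earliest end is May 8 → Z.

Z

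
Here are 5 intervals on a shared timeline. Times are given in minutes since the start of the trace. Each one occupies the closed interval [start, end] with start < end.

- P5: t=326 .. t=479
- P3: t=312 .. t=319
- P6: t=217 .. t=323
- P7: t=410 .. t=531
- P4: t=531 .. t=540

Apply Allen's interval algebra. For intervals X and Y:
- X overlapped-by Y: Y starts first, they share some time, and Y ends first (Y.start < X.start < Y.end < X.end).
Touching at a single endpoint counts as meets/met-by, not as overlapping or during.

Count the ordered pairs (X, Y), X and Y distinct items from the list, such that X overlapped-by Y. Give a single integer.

1

Checking all 20 ordered pairs for relation 'overlapped-by'; matching pairs in alphabetical order:
(P7, P5): P7 overlapped-by P5 ✓
Count: 1.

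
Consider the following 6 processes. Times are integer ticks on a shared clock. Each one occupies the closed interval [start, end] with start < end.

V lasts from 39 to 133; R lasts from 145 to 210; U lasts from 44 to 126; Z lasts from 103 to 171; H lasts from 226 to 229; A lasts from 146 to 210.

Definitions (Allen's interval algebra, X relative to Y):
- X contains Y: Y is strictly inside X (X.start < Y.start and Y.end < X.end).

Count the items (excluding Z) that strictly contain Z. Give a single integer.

0

Target Z = [103, 171].
A [146, 210] → overlapped-by → no.
H [226, 229] → after → no.
R [145, 210] → overlapped-by → no.
U [44, 126] → overlaps → no.
V [39, 133] → overlaps → no.
Total: 0.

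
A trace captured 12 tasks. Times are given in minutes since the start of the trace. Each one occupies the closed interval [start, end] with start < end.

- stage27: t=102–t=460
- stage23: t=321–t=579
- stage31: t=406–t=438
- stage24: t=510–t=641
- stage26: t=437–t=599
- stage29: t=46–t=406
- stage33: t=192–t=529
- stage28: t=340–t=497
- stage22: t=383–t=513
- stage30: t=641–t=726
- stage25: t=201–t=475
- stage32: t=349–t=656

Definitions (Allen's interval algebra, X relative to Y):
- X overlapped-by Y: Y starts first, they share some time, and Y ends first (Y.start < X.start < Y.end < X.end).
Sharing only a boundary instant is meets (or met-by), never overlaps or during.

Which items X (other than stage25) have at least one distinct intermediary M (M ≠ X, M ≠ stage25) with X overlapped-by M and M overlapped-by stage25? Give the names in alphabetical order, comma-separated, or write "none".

stage22, stage24, stage26, stage30, stage32

Target stage25 = [t=201, t=475].
Intermediaries M with M overlapped-by stage25: stage22, stage23, stage26, stage28, stage32.
Via stage22 — items with X overlapped-by stage22: stage24, stage26.
Via stage23 — items with X overlapped-by stage23: stage24, stage26, stage32.
Via stage26 — items with X overlapped-by stage26: stage24.
Via stage28 — items with X overlapped-by stage28: stage22, stage26, stage32.
Via stage32 — items with X overlapped-by stage32: stage30.
Union: stage22, stage24, stage26, stage30, stage32.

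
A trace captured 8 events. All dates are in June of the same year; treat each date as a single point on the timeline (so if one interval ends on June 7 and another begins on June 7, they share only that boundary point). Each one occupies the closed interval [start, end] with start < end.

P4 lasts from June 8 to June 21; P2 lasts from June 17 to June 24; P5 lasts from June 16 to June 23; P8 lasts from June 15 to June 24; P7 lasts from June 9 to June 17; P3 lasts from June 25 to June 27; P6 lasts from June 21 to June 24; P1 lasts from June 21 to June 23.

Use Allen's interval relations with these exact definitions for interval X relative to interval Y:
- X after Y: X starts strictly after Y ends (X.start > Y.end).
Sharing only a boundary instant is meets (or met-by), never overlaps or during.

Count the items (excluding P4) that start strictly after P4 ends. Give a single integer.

1

Target P4 = [June 8, June 21].
P1 [June 21, June 23] → met-by → no.
P2 [June 17, June 24] → overlapped-by → no.
P3 [June 25, June 27] → after → counts.
P5 [June 16, June 23] → overlapped-by → no.
P6 [June 21, June 24] → met-by → no.
P7 [June 9, June 17] → during → no.
P8 [June 15, June 24] → overlapped-by → no.
Total: 1.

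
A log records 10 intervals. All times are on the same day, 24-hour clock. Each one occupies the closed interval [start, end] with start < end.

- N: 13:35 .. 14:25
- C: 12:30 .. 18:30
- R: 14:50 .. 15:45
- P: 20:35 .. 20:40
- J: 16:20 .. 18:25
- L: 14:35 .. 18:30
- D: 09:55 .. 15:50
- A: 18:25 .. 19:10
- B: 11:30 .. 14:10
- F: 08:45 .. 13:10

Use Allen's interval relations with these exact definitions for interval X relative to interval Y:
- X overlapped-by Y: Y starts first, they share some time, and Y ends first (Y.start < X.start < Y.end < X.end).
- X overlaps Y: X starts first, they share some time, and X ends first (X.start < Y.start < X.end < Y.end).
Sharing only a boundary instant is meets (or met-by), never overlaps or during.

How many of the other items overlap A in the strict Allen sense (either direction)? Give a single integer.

Target A = [18:25, 19:10].
B [11:30, 14:10] → before → no.
C [12:30, 18:30] → overlaps → counts.
D [09:55, 15:50] → before → no.
F [08:45, 13:10] → before → no.
J [16:20, 18:25] → meets → no.
L [14:35, 18:30] → overlaps → counts.
N [13:35, 14:25] → before → no.
P [20:35, 20:40] → after → no.
R [14:50, 15:45] → before → no.
Total: 2.

2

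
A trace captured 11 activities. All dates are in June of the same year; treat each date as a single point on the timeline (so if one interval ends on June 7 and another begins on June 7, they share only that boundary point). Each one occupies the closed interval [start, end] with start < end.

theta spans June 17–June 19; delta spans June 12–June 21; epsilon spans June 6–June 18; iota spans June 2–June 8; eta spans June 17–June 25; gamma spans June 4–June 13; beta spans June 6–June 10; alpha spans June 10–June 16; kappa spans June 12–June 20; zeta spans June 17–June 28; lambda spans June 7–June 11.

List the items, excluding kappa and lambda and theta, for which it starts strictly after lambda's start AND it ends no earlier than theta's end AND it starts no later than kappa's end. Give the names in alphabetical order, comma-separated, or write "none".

Conditions: its start is strictly after lambda's start (X.start > June 7) AND its end is no earlier than theta's end (X.end >= June 19) AND its start is no later than kappa's end (X.start <= June 20).
alpha: start June 10 > June 7? ✓; end June 16 >= June 19? ✗; start June 10 <= June 20? ✓ → no.
beta: start June 6 > June 7? ✗; end June 10 >= June 19? ✗; start June 6 <= June 20? ✓ → no.
delta: start June 12 > June 7? ✓; end June 21 >= June 19? ✓; start June 12 <= June 20? ✓ → yes.
epsilon: start June 6 > June 7? ✗; end June 18 >= June 19? ✗; start June 6 <= June 20? ✓ → no.
eta: start June 17 > June 7? ✓; end June 25 >= June 19? ✓; start June 17 <= June 20? ✓ → yes.
gamma: start June 4 > June 7? ✗; end June 13 >= June 19? ✗; start June 4 <= June 20? ✓ → no.
iota: start June 2 > June 7? ✗; end June 8 >= June 19? ✗; start June 2 <= June 20? ✓ → no.
zeta: start June 17 > June 7? ✓; end June 28 >= June 19? ✓; start June 17 <= June 20? ✓ → yes.
Result: delta, eta, zeta.

delta, eta, zeta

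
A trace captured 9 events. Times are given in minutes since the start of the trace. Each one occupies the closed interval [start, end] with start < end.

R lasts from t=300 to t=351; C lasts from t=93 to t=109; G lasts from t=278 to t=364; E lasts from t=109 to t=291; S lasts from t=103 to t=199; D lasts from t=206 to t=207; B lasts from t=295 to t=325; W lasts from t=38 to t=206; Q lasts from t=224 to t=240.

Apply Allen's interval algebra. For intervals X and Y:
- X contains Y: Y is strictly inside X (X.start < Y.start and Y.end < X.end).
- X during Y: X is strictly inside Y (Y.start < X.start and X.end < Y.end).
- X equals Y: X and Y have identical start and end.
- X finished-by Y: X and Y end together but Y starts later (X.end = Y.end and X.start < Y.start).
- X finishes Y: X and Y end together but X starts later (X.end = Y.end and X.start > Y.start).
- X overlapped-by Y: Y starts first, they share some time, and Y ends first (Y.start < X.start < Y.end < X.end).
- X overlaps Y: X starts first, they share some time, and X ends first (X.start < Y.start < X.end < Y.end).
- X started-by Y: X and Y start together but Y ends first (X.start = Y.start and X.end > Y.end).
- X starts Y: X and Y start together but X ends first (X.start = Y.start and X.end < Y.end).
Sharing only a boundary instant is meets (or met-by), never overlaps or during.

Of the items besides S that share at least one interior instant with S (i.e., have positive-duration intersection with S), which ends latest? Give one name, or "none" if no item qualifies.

Target S = [t=103, t=199].
B [t=295, t=325] → after → excluded.
C [t=93, t=109] → overlaps → candidate.
D [t=206, t=207] → after → excluded.
E [t=109, t=291] → overlapped-by → candidate.
G [t=278, t=364] → after → excluded.
Q [t=224, t=240] → after → excluded.
R [t=300, t=351] → after → excluded.
W [t=38, t=206] → contains → candidate.
Among candidates, latest end is t=291 → E.

E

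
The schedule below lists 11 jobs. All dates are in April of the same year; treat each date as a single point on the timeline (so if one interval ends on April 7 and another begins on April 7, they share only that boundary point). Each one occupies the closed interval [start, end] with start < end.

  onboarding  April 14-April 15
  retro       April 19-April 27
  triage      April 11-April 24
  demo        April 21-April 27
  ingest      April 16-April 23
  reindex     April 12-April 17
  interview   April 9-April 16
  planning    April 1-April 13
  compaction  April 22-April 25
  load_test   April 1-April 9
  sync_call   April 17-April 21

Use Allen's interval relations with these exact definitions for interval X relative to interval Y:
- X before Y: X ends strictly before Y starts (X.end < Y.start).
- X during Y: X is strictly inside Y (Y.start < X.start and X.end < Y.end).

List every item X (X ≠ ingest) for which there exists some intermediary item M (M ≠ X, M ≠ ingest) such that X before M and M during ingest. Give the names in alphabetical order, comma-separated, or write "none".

interview, load_test, onboarding, planning

Target ingest = [April 16, April 23].
Intermediaries M with M during ingest: sync_call.
Via sync_call — items with X before sync_call: interview, load_test, onboarding, planning.
Union: interview, load_test, onboarding, planning.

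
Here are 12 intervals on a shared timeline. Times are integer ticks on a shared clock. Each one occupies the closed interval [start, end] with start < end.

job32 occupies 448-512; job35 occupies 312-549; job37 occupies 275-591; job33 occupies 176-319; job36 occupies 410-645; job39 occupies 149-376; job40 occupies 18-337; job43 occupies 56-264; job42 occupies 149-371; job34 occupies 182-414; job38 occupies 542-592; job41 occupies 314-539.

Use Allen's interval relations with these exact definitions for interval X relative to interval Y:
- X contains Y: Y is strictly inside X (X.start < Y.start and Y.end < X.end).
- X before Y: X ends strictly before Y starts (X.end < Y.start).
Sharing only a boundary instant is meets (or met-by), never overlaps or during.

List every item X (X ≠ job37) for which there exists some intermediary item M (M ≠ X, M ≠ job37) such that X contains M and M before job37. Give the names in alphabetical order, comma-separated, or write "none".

job40

Target job37 = [275, 591].
Intermediaries M with M before job37: job43.
Via job43 — items with X contains job43: job40.
Union: job40.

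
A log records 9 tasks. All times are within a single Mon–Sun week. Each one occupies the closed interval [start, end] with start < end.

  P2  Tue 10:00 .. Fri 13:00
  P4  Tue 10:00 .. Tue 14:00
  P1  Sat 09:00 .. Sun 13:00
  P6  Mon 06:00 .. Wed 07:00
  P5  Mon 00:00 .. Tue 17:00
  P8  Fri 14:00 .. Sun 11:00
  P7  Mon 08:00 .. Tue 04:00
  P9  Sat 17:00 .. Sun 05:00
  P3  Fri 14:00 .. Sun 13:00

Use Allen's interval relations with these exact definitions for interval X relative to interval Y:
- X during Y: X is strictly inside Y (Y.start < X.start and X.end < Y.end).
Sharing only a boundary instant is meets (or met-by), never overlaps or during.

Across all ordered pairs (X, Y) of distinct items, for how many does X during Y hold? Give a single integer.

7

Checking all 72 ordered pairs for relation 'during'; matching pairs in alphabetical order:
(P4, P5): P4 during P5 ✓
(P4, P6): P4 during P6 ✓
(P7, P5): P7 during P5 ✓
(P7, P6): P7 during P6 ✓
(P9, P1): P9 during P1 ✓
(P9, P3): P9 during P3 ✓
(P9, P8): P9 during P8 ✓
Count: 7.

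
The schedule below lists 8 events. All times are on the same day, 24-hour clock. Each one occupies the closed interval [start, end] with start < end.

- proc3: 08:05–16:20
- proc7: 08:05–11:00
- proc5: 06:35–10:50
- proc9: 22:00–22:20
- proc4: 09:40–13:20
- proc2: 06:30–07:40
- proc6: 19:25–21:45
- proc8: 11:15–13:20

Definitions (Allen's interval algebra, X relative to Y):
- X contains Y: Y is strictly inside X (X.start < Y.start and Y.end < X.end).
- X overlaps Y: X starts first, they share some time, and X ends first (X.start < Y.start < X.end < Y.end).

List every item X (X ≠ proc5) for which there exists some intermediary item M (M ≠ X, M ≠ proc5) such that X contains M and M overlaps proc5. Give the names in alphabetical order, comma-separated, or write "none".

Target proc5 = [06:35, 10:50].
Intermediaries M with M overlaps proc5: proc2.
Via proc2 — items with X contains proc2: none.
Union: none.

none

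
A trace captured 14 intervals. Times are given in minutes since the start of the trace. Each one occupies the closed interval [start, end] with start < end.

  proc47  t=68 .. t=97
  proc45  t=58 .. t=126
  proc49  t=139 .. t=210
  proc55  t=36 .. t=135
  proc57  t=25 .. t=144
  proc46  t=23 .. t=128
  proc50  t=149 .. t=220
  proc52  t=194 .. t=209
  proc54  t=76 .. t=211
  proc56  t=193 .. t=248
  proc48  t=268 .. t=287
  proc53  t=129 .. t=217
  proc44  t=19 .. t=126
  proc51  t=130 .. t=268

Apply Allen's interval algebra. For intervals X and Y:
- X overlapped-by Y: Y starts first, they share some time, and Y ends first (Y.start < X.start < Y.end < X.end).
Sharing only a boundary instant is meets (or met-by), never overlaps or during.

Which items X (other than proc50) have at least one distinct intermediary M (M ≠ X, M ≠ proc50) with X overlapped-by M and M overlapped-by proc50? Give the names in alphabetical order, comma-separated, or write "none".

Target proc50 = [t=149, t=220].
Intermediaries M with M overlapped-by proc50: proc56.
Via proc56 — items with X overlapped-by proc56: none.
Union: none.

none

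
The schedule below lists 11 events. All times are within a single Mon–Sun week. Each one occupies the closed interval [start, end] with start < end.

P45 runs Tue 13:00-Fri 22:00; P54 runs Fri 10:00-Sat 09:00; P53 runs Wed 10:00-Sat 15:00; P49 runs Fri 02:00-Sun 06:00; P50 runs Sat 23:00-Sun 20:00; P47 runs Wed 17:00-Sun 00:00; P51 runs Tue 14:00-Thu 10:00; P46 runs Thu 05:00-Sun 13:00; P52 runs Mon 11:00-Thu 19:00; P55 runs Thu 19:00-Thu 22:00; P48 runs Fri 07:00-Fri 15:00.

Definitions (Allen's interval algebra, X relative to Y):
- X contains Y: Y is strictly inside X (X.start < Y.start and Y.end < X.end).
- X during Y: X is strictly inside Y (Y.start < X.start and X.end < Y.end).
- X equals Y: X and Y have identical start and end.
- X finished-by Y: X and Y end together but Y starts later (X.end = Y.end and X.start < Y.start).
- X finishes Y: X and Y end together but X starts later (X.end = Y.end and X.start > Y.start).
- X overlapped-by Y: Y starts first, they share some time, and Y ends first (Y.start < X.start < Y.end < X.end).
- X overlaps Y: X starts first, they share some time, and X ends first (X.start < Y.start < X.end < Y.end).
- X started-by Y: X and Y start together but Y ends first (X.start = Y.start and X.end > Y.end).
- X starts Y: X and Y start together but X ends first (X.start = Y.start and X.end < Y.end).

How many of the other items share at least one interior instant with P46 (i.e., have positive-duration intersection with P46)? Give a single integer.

Target P46 = [Thu 05:00, Sun 13:00].
P45 [Tue 13:00, Fri 22:00] → overlaps → counts.
P47 [Wed 17:00, Sun 00:00] → overlaps → counts.
P48 [Fri 07:00, Fri 15:00] → during → counts.
P49 [Fri 02:00, Sun 06:00] → during → counts.
P50 [Sat 23:00, Sun 20:00] → overlapped-by → counts.
P51 [Tue 14:00, Thu 10:00] → overlaps → counts.
P52 [Mon 11:00, Thu 19:00] → overlaps → counts.
P53 [Wed 10:00, Sat 15:00] → overlaps → counts.
P54 [Fri 10:00, Sat 09:00] → during → counts.
P55 [Thu 19:00, Thu 22:00] → during → counts.
Total: 10.

10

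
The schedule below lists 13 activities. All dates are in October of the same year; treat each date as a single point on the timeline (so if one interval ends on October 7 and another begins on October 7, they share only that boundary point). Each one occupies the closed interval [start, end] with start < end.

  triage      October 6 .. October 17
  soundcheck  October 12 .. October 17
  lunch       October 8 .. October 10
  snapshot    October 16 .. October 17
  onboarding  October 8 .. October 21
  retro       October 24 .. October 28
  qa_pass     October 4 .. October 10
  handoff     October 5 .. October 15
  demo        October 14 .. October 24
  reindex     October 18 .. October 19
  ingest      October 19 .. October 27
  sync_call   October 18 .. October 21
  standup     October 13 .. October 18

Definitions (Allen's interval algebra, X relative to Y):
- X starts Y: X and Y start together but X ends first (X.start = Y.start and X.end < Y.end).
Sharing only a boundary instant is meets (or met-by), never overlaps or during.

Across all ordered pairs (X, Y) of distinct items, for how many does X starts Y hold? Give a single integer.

Checking all 156 ordered pairs for relation 'starts'; matching pairs in alphabetical order:
(lunch, onboarding): lunch starts onboarding ✓
(reindex, sync_call): reindex starts sync_call ✓
Count: 2.

2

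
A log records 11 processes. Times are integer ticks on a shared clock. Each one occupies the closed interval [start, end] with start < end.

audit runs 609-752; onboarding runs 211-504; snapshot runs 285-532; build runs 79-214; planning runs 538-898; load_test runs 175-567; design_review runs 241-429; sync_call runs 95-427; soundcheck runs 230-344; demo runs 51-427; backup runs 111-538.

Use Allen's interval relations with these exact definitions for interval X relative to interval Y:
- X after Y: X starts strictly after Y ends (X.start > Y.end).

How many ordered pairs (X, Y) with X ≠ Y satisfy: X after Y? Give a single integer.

Checking all 110 ordered pairs for relation 'after'; matching pairs in alphabetical order:
(audit, backup): audit after backup ✓
(audit, build): audit after build ✓
(audit, demo): audit after demo ✓
(audit, design_review): audit after design_review ✓
(audit, load_test): audit after load_test ✓
(audit, onboarding): audit after onboarding ✓
(audit, snapshot): audit after snapshot ✓
(audit, soundcheck): audit after soundcheck ✓
(audit, sync_call): audit after sync_call ✓
(design_review, build): design_review after build ✓
(planning, build): planning after build ✓
(planning, demo): planning after demo ✓
(planning, design_review): planning after design_review ✓
(planning, onboarding): planning after onboarding ✓
(planning, snapshot): planning after snapshot ✓
(planning, soundcheck): planning after soundcheck ✓
(planning, sync_call): planning after sync_call ✓
(snapshot, build): snapshot after build ✓
(soundcheck, build): soundcheck after build ✓
Count: 19.

19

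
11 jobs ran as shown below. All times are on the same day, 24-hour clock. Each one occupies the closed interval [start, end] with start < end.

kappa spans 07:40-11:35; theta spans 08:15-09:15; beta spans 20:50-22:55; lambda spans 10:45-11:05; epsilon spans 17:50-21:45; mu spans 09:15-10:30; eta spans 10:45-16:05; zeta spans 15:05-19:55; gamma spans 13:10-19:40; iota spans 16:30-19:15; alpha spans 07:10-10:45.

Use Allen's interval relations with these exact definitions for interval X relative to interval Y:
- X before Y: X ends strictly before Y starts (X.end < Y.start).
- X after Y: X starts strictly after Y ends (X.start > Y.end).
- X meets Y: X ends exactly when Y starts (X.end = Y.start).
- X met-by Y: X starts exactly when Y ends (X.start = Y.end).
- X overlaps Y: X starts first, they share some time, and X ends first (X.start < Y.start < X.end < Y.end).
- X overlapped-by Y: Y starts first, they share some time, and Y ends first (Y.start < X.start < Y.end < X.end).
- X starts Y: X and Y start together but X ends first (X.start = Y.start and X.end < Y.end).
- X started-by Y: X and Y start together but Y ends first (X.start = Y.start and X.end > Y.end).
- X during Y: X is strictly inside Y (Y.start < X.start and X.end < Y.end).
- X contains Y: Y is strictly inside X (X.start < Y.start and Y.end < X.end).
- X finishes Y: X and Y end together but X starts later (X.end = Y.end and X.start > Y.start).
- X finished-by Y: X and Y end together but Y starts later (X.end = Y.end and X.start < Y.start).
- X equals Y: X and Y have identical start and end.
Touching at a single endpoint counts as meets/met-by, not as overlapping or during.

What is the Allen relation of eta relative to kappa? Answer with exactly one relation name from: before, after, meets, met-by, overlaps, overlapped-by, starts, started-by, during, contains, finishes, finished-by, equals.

overlapped-by

eta = [10:45, 16:05]; kappa = [07:40, 11:35].
Compare endpoints: eta.start > kappa.start, eta.start < kappa.end, eta.end > kappa.start, eta.end > kappa.end.
That pattern is 'overlapped-by'.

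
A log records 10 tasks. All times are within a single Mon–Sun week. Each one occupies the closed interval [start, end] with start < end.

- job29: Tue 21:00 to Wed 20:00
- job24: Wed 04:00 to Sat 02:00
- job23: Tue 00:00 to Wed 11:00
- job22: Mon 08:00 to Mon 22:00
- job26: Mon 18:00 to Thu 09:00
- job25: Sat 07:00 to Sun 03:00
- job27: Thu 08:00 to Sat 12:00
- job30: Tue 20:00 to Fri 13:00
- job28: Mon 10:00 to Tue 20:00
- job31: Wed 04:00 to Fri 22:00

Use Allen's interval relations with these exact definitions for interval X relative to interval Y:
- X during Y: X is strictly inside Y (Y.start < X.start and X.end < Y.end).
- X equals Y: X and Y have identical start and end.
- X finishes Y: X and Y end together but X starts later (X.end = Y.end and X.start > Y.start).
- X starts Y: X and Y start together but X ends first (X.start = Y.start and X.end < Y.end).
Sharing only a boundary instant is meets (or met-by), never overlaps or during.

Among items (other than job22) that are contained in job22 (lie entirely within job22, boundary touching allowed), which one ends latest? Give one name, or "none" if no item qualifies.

none

Target job22 = [Mon 08:00, Mon 22:00].
job23 [Tue 00:00, Wed 11:00] → after → excluded.
job24 [Wed 04:00, Sat 02:00] → after → excluded.
job25 [Sat 07:00, Sun 03:00] → after → excluded.
job26 [Mon 18:00, Thu 09:00] → overlapped-by → excluded.
job27 [Thu 08:00, Sat 12:00] → after → excluded.
job28 [Mon 10:00, Tue 20:00] → overlapped-by → excluded.
job29 [Tue 21:00, Wed 20:00] → after → excluded.
job30 [Tue 20:00, Fri 13:00] → after → excluded.
job31 [Wed 04:00, Fri 22:00] → after → excluded.
No candidates → none.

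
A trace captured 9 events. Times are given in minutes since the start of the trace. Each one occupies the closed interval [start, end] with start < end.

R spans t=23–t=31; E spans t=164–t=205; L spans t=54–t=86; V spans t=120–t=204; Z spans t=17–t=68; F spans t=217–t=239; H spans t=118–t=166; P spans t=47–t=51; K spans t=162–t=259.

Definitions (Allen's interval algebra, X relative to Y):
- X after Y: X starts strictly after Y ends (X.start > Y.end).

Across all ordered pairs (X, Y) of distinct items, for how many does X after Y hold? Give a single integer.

Checking all 72 ordered pairs for relation 'after'; matching pairs in alphabetical order:
(E, L): E after L ✓
(E, P): E after P ✓
(E, R): E after R ✓
(E, Z): E after Z ✓
(F, E): F after E ✓
(F, H): F after H ✓
(F, L): F after L ✓
(F, P): F after P ✓
(F, R): F after R ✓
(F, V): F after V ✓
(F, Z): F after Z ✓
(H, L): H after L ✓
(H, P): H after P ✓
(H, R): H after R ✓
(H, Z): H after Z ✓
(K, L): K after L ✓
(K, P): K after P ✓
(K, R): K after R ✓
(K, Z): K after Z ✓
(L, P): L after P ✓
(L, R): L after R ✓
(P, R): P after R ✓
(V, L): V after L ✓
(V, P): V after P ✓
... plus 2 further pairs not listed.
Count: 26.

26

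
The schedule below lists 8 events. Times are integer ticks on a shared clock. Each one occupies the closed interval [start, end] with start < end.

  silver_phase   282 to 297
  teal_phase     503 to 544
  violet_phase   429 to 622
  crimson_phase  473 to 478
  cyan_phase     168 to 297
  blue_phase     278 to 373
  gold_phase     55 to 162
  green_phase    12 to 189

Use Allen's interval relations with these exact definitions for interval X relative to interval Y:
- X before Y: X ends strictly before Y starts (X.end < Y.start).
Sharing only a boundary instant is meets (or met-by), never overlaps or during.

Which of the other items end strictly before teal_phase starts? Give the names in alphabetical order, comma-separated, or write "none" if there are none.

blue_phase, crimson_phase, cyan_phase, gold_phase, green_phase, silver_phase

Target teal_phase = [503, 544].
blue_phase [278, 373] → before → yes.
crimson_phase [473, 478] → before → yes.
cyan_phase [168, 297] → before → yes.
gold_phase [55, 162] → before → yes.
green_phase [12, 189] → before → yes.
silver_phase [282, 297] → before → yes.
violet_phase [429, 622] → contains → no.
Result: blue_phase, crimson_phase, cyan_phase, gold_phase, green_phase, silver_phase.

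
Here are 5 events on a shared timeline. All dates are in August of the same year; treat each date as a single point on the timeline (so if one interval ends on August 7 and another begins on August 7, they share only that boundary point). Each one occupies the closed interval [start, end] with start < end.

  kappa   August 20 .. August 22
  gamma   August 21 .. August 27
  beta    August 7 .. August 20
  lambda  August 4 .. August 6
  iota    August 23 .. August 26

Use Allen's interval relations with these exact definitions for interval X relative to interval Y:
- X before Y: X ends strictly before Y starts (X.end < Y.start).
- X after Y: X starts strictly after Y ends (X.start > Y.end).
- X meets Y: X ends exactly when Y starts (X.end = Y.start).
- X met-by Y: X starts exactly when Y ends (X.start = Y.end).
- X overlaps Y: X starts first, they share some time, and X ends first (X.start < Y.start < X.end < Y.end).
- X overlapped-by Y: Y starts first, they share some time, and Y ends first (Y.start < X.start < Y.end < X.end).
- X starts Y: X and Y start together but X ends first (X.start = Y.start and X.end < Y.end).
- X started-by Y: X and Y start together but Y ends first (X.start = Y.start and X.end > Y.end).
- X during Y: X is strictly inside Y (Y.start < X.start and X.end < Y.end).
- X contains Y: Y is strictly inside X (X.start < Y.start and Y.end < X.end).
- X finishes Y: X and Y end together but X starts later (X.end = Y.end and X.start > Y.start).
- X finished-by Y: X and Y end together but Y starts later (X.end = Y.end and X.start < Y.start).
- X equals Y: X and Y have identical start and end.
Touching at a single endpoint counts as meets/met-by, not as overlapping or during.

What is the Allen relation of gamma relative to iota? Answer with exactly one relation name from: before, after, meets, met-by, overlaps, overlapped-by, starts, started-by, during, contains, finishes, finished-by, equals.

gamma = [August 21, August 27]; iota = [August 23, August 26].
Compare endpoints: gamma.start < iota.start, gamma.start < iota.end, gamma.end > iota.start, gamma.end > iota.end.
That pattern is 'contains'.

contains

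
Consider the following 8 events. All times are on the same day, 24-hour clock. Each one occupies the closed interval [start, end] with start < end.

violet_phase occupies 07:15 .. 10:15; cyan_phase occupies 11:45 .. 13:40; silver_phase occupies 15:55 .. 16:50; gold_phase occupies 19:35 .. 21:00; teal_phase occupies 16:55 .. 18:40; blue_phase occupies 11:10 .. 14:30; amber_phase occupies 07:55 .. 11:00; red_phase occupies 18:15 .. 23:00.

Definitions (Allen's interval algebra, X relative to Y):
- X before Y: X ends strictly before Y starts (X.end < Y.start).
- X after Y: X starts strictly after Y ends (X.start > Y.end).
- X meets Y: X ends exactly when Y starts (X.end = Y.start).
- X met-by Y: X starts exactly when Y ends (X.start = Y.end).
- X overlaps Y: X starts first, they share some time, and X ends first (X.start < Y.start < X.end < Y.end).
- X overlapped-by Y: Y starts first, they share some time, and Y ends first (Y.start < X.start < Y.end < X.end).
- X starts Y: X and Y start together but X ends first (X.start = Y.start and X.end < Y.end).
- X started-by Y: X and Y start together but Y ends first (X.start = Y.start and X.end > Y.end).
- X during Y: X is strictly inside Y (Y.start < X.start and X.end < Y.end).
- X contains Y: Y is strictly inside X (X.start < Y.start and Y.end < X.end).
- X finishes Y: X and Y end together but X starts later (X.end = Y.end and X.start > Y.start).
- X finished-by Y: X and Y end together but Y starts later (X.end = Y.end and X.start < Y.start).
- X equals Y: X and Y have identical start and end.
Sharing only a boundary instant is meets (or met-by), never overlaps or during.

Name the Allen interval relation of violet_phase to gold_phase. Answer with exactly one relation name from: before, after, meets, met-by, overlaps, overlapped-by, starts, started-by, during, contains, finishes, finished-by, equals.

before

violet_phase = [07:15, 10:15]; gold_phase = [19:35, 21:00].
Compare endpoints: violet_phase.start < gold_phase.start, violet_phase.start < gold_phase.end, violet_phase.end < gold_phase.start, violet_phase.end < gold_phase.end.
That pattern is 'before'.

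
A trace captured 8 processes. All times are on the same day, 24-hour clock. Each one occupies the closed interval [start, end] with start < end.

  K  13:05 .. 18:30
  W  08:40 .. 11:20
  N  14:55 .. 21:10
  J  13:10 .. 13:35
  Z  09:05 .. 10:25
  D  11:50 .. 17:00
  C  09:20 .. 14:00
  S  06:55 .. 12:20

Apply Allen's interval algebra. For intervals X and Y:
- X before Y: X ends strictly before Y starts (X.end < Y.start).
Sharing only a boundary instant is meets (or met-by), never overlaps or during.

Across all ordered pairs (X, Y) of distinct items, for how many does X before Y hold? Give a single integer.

13

Checking all 56 ordered pairs for relation 'before'; matching pairs in alphabetical order:
(C, N): C before N ✓
(J, N): J before N ✓
(S, J): S before J ✓
(S, K): S before K ✓
(S, N): S before N ✓
(W, D): W before D ✓
(W, J): W before J ✓
(W, K): W before K ✓
(W, N): W before N ✓
(Z, D): Z before D ✓
(Z, J): Z before J ✓
(Z, K): Z before K ✓
(Z, N): Z before N ✓
Count: 13.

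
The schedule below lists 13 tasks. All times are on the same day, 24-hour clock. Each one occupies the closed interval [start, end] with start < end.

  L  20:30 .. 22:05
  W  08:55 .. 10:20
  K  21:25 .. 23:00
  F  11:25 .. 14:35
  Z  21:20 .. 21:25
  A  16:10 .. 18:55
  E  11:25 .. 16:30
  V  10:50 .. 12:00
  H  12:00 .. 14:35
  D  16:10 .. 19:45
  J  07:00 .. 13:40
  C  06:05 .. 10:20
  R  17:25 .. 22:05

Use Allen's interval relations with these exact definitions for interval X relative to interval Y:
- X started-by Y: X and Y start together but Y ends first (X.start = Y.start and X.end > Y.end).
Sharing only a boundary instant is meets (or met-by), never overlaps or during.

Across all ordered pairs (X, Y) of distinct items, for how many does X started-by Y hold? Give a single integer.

Checking all 156 ordered pairs for relation 'started-by'; matching pairs in alphabetical order:
(D, A): D started-by A ✓
(E, F): E started-by F ✓
Count: 2.

2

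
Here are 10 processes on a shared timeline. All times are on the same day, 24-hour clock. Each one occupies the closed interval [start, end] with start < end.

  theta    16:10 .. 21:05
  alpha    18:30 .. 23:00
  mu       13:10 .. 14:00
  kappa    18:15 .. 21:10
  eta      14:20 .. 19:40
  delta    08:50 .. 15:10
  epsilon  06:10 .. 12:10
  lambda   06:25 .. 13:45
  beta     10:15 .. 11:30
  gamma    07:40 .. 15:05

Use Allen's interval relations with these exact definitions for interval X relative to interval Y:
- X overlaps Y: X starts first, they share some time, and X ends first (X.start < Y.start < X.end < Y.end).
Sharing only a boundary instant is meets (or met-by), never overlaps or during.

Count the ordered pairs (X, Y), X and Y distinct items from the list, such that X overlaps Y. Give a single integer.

15

Checking all 90 ordered pairs for relation 'overlaps'; matching pairs in alphabetical order:
(delta, eta): delta overlaps eta ✓
(epsilon, delta): epsilon overlaps delta ✓
(epsilon, gamma): epsilon overlaps gamma ✓
(epsilon, lambda): epsilon overlaps lambda ✓
(eta, alpha): eta overlaps alpha ✓
(eta, kappa): eta overlaps kappa ✓
(eta, theta): eta overlaps theta ✓
(gamma, delta): gamma overlaps delta ✓
(gamma, eta): gamma overlaps eta ✓
(kappa, alpha): kappa overlaps alpha ✓
(lambda, delta): lambda overlaps delta ✓
(lambda, gamma): lambda overlaps gamma ✓
(lambda, mu): lambda overlaps mu ✓
(theta, alpha): theta overlaps alpha ✓
(theta, kappa): theta overlaps kappa ✓
Count: 15.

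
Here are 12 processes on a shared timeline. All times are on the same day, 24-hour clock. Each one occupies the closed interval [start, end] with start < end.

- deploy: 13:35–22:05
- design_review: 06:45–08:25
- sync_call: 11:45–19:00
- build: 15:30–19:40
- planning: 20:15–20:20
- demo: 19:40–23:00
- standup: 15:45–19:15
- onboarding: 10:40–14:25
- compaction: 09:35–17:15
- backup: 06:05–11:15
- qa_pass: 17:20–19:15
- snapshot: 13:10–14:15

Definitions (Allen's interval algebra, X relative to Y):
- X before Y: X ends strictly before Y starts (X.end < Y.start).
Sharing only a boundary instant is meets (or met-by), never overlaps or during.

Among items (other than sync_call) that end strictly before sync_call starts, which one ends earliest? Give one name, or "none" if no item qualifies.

Target sync_call = [11:45, 19:00].
backup [06:05, 11:15] → before → candidate.
build [15:30, 19:40] → overlapped-by → excluded.
compaction [09:35, 17:15] → overlaps → excluded.
demo [19:40, 23:00] → after → excluded.
deploy [13:35, 22:05] → overlapped-by → excluded.
design_review [06:45, 08:25] → before → candidate.
onboarding [10:40, 14:25] → overlaps → excluded.
planning [20:15, 20:20] → after → excluded.
qa_pass [17:20, 19:15] → overlapped-by → excluded.
snapshot [13:10, 14:15] → during → excluded.
standup [15:45, 19:15] → overlapped-by → excluded.
Among candidates, earliest end is 08:25 → design_review.

design_review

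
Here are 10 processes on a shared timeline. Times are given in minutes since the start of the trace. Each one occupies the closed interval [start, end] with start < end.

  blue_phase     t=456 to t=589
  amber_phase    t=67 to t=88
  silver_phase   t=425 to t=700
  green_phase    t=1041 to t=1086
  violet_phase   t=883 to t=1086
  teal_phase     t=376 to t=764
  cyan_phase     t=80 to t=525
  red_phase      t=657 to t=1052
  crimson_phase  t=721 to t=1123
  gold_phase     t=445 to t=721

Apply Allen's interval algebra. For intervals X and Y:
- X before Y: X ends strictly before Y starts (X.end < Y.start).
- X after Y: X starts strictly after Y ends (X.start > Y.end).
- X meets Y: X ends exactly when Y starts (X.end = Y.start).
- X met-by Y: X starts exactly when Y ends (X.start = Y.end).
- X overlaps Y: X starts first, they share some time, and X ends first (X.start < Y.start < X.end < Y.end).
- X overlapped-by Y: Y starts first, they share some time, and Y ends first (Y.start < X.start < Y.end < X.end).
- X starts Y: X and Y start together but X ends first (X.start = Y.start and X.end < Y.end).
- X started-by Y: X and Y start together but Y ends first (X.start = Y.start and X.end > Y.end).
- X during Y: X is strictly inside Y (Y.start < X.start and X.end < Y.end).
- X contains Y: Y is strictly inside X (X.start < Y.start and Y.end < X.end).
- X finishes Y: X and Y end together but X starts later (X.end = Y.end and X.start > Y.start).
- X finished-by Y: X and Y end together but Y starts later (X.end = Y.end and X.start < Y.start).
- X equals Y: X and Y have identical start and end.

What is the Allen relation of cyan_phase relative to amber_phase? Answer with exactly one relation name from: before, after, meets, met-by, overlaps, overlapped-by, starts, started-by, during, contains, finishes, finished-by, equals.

cyan_phase = [t=80, t=525]; amber_phase = [t=67, t=88].
Compare endpoints: cyan_phase.start > amber_phase.start, cyan_phase.start < amber_phase.end, cyan_phase.end > amber_phase.start, cyan_phase.end > amber_phase.end.
That pattern is 'overlapped-by'.

overlapped-by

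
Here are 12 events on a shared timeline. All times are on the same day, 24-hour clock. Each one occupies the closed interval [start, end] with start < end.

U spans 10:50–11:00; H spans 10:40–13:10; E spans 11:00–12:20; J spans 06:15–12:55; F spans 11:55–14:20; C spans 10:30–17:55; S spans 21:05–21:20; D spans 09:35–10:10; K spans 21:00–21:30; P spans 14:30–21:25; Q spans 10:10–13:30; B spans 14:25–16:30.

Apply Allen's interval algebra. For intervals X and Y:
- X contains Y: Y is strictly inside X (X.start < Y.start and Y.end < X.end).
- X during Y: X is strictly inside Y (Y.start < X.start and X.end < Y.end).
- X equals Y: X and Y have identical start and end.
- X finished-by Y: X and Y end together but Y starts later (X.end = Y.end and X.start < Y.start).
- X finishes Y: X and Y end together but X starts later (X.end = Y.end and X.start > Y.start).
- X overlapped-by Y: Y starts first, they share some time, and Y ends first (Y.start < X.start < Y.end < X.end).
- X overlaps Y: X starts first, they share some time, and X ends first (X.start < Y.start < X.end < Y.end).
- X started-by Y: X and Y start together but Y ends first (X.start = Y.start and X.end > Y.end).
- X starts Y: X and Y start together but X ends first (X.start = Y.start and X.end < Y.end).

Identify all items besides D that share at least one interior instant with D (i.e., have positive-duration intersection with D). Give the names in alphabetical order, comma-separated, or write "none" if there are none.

Target D = [09:35, 10:10].
B [14:25, 16:30] → after → no.
C [10:30, 17:55] → after → no.
E [11:00, 12:20] → after → no.
F [11:55, 14:20] → after → no.
H [10:40, 13:10] → after → no.
J [06:15, 12:55] → contains → yes.
K [21:00, 21:30] → after → no.
P [14:30, 21:25] → after → no.
Q [10:10, 13:30] → met-by → no.
S [21:05, 21:20] → after → no.
U [10:50, 11:00] → after → no.
Result: J.

J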